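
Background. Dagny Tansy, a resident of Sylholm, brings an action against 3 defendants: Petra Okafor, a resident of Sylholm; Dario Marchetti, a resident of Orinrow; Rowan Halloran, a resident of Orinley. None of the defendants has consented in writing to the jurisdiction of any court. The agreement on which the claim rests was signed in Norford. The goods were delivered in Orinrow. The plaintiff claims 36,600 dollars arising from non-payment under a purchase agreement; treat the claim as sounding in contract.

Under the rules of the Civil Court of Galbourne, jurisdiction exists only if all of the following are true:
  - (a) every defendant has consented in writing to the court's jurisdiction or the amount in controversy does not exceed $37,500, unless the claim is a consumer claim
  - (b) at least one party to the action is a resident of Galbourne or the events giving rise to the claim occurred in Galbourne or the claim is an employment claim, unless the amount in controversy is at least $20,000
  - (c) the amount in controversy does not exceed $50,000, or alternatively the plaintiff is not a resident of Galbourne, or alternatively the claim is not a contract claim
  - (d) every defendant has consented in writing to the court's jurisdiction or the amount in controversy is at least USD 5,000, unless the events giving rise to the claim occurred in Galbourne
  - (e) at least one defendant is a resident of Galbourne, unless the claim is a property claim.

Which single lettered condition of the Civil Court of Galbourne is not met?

(e)

The Civil Court of Galbourne:
  (a) The amount in controversy is USD 36,600, within the USD 37,500 ceiling, which satisfies one of the alternatives. Met.
  (b) No party resides in Galbourne; the operative events occurred in Orinrow, not Galbourne; the claim is a contract claim, not an employment claim — no alternative holds. The proviso rescues it, though: the amount in controversy is 36,600 dollars, which meets the USD 20,000 floor. Met.
  (c) The amount in controversy is 36,600 dollars, within the $50,000 ceiling, which satisfies one of the alternatives. Condition met.
  (d) The amount in controversy is 36,600 dollars, which meets the $5,000 floor, so this disjunct is met. Met.
  (e) No defendant resides in Galbourne (they reside in Sylholm, Orinrow, Orinley). Nor does the 'unless' clause help: the claim is a contract claim, not a property claim. Not met.
Only condition (e) fails.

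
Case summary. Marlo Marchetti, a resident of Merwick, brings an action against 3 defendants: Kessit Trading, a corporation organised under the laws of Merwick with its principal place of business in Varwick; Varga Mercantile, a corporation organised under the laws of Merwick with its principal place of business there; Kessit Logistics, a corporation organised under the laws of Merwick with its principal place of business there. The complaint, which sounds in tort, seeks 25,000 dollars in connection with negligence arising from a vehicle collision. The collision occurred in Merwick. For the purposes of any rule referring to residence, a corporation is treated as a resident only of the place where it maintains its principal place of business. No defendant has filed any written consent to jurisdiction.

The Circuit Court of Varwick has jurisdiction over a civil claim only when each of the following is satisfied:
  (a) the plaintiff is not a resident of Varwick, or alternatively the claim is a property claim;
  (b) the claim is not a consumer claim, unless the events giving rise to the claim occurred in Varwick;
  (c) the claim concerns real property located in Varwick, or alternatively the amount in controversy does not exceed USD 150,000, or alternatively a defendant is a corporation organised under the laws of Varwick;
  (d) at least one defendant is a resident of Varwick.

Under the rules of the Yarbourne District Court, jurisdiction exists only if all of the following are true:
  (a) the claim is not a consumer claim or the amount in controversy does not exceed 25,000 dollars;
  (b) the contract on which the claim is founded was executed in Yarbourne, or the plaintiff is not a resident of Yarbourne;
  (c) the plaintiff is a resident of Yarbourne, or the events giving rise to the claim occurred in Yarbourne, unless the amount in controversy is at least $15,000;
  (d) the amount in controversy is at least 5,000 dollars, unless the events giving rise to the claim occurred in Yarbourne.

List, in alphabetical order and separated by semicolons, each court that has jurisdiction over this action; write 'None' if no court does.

The Circuit Court of Varwick:
  (a) The plaintiff resides in Merwick, which is not Varwick, so this disjunct is met. Met.
  (b) The claim is a tort claim, not a consumer claim. Condition met.
  (c) The amount in controversy is $25,000, within the $150,000 ceiling — that alternative is enough. Satisfied.
  (d) Kessit Trading resides in Varwick. Met.
  → All conditions met; jurisdiction exists.
The Yarbourne District Court:
  (a) The claim is a tort claim, not a consumer claim — that alternative is enough. Condition met.
  (b) The plaintiff resides in Merwick, which is not Yarbourne, so one alternative holds. Condition met.
  (c) The plaintiff resides in Merwick, not Yarbourne; the operative events occurred in Merwick, not Yarbourne — none of the alternatives is met. The proviso rescues it, though: the amount in controversy is 25,000 dollars, which meets the 15,000 dollars floor. Condition met.
  (d) The amount in controversy is $25,000, which meets the USD 5,000 floor. Satisfied.
  → The court has jurisdiction.

the Circuit Court of Varwick; the Yarbourne District Court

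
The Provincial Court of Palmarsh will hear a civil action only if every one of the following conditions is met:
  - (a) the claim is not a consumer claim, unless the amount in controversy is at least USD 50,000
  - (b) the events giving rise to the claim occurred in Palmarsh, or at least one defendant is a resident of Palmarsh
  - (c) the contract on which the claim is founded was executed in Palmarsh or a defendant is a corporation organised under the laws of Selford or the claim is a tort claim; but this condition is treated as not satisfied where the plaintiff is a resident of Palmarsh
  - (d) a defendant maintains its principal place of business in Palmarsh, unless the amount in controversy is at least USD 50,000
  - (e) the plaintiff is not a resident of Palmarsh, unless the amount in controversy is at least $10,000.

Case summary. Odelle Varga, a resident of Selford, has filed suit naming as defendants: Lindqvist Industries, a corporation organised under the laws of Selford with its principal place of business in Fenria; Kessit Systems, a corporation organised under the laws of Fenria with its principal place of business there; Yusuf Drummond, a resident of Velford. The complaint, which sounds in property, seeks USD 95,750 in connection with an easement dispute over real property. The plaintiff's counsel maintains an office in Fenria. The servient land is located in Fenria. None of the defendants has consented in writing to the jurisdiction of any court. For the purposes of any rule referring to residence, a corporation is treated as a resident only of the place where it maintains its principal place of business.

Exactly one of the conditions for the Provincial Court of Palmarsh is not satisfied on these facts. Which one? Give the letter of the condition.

(b)

The Provincial Court of Palmarsh:
  (a) The claim is a property claim, not a consumer claim. Satisfied.
  (b) The operative events occurred in Fenria, not Palmarsh; no defendant resides in Palmarsh (they reside in Fenria, Fenria, Velford) — no alternative holds. Not satisfied.
  (c) Lindqvist Industries is organised under the laws of Selford — that alternative is enough. The exception is not triggered, since the plaintiff resides in Selford, not Palmarsh. Condition met.
  (d) The corporate defendant(s) have their principal place of business in Fenria, not Palmarsh. The proviso rescues it, though: the amount in controversy is USD 95,750, which meets the 50,000 dollars floor. Satisfied.
  (e) The plaintiff resides in Selford, which is not Palmarsh. Satisfied.
Only condition (b) fails.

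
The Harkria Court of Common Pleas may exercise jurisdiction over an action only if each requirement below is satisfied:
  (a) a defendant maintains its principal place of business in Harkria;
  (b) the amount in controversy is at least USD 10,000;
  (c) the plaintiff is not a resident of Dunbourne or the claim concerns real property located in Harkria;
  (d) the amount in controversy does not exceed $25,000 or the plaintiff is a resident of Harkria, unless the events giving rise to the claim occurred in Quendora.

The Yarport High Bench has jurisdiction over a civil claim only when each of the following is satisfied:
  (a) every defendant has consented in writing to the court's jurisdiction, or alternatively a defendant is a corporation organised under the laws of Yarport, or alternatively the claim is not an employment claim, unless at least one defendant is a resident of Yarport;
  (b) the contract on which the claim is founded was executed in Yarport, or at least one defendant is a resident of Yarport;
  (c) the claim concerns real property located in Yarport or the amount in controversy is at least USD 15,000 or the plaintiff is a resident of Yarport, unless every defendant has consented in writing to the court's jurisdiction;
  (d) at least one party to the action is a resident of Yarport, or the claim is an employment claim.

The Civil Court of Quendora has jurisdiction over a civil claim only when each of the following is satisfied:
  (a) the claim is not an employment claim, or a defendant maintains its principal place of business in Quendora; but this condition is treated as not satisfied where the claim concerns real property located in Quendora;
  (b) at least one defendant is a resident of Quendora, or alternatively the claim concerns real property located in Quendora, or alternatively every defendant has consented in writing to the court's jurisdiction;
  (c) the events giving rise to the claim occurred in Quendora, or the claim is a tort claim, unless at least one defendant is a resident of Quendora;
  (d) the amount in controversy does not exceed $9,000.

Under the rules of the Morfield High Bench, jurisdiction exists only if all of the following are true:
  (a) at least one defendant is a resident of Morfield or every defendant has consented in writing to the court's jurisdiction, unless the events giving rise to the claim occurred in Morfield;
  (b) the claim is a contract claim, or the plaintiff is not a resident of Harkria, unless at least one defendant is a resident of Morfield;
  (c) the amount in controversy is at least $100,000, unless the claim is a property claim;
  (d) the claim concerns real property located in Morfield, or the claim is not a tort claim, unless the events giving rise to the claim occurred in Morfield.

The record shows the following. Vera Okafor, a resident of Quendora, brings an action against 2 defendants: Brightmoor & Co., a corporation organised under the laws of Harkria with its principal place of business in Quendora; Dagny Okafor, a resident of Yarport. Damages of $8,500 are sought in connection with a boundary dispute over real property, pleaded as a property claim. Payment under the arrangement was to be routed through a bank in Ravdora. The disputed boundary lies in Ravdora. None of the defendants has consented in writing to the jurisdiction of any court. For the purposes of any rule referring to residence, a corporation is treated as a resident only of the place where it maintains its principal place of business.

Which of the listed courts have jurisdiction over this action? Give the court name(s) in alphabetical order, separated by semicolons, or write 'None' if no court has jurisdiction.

the Civil Court of Quendora

The Harkria Court of Common Pleas:
  (a) The corporate defendant(s) have their principal place of business in Quendora, not Harkria. Condition not met.
  (b) The amount in controversy is USD 8,500, below the 10,000 dollars floor. Not satisfied.
  (c) The plaintiff resides in Quendora, which is not Dunbourne — that alternative is enough. Satisfied.
  (d) The amount in controversy is 8,500 dollars, within the $25,000 ceiling, so this disjunct is met. Condition met.
  → The court lacks jurisdiction.
The Yarport High Bench:
  (a) The claim is a property claim, not an employment claim — that alternative is enough. Condition met.
  (b) Dagny Okafor resides in Yarport — that alternative is enough. Condition met.
  (c) The property lies in Ravdora, not Yarport; the amount in controversy is 8,500 dollars, below the 15,000 dollars floor; the plaintiff resides in Quendora, not Yarport — none of the alternatives is met. Nor does the 'unless' clause help: no such written consent has been filed. Not met.
  (d) Dagny Okafor resides in Yarport, so this disjunct is met. Satisfied.
  → The court lacks jurisdiction.
The Civil Court of Quendora:
  (a) The claim is a property claim, not an employment claim, so one alternative holds. The carve-out does not apply: the property lies in Ravdora, not Quendora. Satisfied.
  (b) Brightmoor & Co. resides in Quendora, so one alternative holds. Met.
  (c) The operative events occurred in Ravdora, not Quendora; the claim is a property claim, not a tort claim — no alternative holds. However, Brightmoor & Co. resides in Quendora, so the 'unless' proviso supplies this condition. Satisfied.
  (d) The amount in controversy is 8,500 dollars, within the 9,000 dollars ceiling. Condition met.
  → The court has jurisdiction.
The Morfield High Bench:
  (a) No defendant resides in Morfield (they reside in Quendora, Yarport); no such written consent has been filed — none of the alternatives is met. And the operative events occurred in Ravdora, not Morfield, so the proviso does not save it. Not met.
  (b) The plaintiff resides in Quendora, which is not Harkria, so this disjunct is met. Condition met.
  (c) The amount in controversy is $8,500, below the 100,000 dollars floor. The proviso rescues it, though: the claim is a property claim. Satisfied.
  (d) The claim is a property claim, not a tort claim, so this disjunct is met. Met.
  → Not every requirement is met — no jurisdiction.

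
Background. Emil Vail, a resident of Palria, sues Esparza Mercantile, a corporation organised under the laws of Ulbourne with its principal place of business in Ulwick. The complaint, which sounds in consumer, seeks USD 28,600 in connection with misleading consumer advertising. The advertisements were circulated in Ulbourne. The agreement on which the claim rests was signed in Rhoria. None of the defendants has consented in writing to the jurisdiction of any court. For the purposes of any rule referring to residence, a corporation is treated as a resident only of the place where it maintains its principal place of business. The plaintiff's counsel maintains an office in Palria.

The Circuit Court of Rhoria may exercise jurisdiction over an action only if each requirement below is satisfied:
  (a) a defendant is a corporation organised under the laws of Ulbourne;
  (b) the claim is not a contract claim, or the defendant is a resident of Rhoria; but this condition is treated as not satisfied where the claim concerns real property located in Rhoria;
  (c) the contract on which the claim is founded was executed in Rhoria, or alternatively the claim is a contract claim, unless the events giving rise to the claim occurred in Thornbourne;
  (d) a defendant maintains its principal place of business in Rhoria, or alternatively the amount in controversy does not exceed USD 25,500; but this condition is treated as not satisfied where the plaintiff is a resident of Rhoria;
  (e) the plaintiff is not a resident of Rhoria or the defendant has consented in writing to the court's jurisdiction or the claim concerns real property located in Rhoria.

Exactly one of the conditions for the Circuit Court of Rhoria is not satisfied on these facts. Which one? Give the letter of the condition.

The Circuit Court of Rhoria:
  (a) Esparza Mercantile is organised under the laws of Ulbourne. Condition met.
  (b) The claim is a consumer claim, not a contract claim — that alternative is enough. And the carve-out is inapplicable — the claim does not concern real property. Satisfied.
  (c) The contract was executed in Rhoria — that alternative is enough. Met.
  (d) The corporate defendant(s) have their principal place of business in Ulwick, not Rhoria; the amount in controversy is $28,600, above the $25,500 ceiling — none of the alternatives is met. Not met.
  (e) The plaintiff resides in Palria, which is not Rhoria, so one alternative holds. Condition met.
Only condition (d) fails.

(d)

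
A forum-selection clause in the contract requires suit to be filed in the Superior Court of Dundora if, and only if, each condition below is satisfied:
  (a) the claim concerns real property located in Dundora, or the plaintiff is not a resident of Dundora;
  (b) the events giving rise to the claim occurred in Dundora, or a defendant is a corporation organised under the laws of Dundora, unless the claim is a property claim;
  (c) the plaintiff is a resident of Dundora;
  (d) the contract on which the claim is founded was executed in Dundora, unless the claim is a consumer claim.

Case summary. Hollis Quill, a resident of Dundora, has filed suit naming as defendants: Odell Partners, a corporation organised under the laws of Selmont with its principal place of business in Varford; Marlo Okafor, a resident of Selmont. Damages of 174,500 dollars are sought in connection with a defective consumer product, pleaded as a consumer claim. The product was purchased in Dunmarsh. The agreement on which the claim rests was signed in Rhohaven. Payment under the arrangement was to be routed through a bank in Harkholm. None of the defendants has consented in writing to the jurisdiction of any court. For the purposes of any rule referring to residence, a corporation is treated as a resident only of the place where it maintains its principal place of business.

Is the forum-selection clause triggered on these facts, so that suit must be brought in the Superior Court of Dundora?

No

The Superior Court of Dundora:
  (a) The claim does not concern real property; the plaintiff resides in Dundora — every alternative fails. Condition not met.
  (b) The operative events occurred in Dunmarsh, not Dundora; the corporate defendant(s) are organised in Selmont, not Dundora — none of the alternatives is met. Nor does the 'unless' clause help: the claim is a consumer claim, not a property claim. Not satisfied.
  (c) The plaintiff resides in Dundora. Met.
  (d) The contract was executed in Rhohaven, not Dundora. However, the claim is a consumer claim, so the 'unless' proviso supplies this condition. Condition met.
  → The clause does not apply.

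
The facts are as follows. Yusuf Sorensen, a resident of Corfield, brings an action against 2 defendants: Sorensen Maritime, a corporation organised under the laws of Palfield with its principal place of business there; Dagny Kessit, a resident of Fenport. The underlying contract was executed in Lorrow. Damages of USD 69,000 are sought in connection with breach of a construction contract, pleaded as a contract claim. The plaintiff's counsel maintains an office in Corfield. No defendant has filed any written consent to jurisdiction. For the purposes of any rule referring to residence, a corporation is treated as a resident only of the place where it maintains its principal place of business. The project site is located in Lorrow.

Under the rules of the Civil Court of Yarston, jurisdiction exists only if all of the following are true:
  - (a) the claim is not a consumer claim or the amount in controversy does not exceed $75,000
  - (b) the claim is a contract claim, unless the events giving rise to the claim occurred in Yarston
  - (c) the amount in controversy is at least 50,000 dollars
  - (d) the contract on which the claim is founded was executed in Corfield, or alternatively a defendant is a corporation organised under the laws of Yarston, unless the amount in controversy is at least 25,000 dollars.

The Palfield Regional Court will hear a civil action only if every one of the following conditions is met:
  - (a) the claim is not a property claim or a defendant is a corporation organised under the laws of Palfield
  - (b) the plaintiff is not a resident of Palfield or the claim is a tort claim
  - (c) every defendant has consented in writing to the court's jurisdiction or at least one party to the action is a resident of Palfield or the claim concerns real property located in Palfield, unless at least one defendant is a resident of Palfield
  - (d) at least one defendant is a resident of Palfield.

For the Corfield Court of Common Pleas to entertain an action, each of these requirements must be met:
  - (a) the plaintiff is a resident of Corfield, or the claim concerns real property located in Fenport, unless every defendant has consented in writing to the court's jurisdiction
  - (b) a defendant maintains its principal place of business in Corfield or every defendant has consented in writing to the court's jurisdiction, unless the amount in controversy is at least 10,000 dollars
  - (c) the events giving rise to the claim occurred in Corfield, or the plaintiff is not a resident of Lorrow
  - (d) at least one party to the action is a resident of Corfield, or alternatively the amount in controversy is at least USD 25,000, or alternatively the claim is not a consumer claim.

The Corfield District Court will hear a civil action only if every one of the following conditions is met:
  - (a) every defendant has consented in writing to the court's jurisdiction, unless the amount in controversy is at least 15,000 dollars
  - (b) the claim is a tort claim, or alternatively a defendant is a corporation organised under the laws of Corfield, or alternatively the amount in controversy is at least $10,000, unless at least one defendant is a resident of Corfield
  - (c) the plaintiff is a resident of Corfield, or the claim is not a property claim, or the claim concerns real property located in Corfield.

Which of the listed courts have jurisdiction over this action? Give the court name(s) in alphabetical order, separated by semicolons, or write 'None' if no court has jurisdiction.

The Civil Court of Yarston:
  (a) The claim is a contract claim, not a consumer claim, so this disjunct is met. Satisfied.
  (b) The claim is a contract claim. Condition met.
  (c) The amount in controversy is $69,000, which meets the USD 50,000 floor. Satisfied.
  (d) The contract was executed in Lorrow, not Corfield; the corporate defendant(s) are organised in Palfield, not Yarston — none of the alternatives is met. The proviso rescues it, though: the amount in controversy is USD 69,000, which meets the USD 25,000 floor. Met.
  → The court has jurisdiction.
The Palfield Regional Court:
  (a) The claim is a contract claim, not a property claim, so this disjunct is met. Met.
  (b) The plaintiff resides in Corfield, which is not Palfield, so one alternative holds. Met.
  (c) Sorensen Maritime resides in Palfield, so this disjunct is met. Satisfied.
  (d) Sorensen Maritime resides in Palfield. Condition met.
  → The court has jurisdiction.
The Corfield Court of Common Pleas:
  (a) The plaintiff resides in Corfield, which satisfies one of the alternatives. Condition met.
  (b) The corporate defendant(s) have their principal place of business in Palfield, not Corfield; no such written consent has been filed — every alternative fails. But the amount in controversy is $69,000, which meets the $10,000 floor, and the 'unless' clause therefore excuses the requirement. Met.
  (c) The plaintiff resides in Corfield, which is not Lorrow, so this disjunct is met. Condition met.
  (d) Yusuf Sorensen resides in Corfield — that alternative is enough. Satisfied.
  → All conditions met; jurisdiction exists.
The Corfield District Court:
  (a) No such written consent has been filed. The proviso rescues it, though: the amount in controversy is USD 69,000, which meets the USD 15,000 floor. Satisfied.
  (b) The amount in controversy is 69,000 dollars, which meets the 10,000 dollars floor, so one alternative holds. Met.
  (c) The plaintiff resides in Corfield, which satisfies one of the alternatives. Met.
  → All conditions met; jurisdiction exists.

the Civil Court of Yarston; the Corfield Court of Common Pleas; the Corfield District Court; the Palfield Regional Court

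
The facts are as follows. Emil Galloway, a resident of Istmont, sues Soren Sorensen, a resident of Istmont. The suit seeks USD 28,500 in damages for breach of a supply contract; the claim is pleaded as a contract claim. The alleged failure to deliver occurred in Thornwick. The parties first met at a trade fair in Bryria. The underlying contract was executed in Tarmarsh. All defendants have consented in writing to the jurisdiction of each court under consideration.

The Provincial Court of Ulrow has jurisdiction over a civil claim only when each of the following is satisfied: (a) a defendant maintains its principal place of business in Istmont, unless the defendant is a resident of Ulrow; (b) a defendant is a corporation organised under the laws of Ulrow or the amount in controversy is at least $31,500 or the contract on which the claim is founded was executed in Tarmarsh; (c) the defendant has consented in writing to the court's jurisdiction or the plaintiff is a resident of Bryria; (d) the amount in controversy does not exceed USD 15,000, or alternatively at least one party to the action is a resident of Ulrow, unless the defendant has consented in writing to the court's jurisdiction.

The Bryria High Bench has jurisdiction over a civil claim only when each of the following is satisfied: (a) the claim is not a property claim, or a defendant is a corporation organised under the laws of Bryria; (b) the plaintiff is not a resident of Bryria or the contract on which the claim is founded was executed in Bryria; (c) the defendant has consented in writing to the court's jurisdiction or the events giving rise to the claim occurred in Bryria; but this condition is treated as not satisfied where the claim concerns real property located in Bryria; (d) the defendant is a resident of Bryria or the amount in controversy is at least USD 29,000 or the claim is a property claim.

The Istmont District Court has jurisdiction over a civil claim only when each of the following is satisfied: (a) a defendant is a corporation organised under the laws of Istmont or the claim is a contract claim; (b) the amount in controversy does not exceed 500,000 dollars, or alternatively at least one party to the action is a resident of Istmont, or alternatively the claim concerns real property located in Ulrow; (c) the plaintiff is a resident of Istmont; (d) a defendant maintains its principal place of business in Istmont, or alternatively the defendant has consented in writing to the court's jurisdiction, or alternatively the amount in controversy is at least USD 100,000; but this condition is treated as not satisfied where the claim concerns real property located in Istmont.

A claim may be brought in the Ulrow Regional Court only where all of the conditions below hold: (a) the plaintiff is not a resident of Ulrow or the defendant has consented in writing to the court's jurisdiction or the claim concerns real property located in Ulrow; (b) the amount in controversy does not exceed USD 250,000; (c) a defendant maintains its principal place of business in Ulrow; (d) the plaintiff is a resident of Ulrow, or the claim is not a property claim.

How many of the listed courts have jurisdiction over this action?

The Provincial Court of Ulrow:
  (a) No defendant is a corporation. The proviso offers no rescue either, since the defendant resides in Istmont, not Ulrow. Not satisfied.
  (b) The contract was executed in Tarmarsh — that alternative is enough. Satisfied.
  (c) Every defendant has filed written consent, which satisfies one of the alternatives. Condition met.
  (d) The amount in controversy is 28,500 dollars, above the $15,000 ceiling; no party resides in Ulrow — none of the alternatives is met. However, every defendant has filed written consent, so the 'unless' proviso supplies this condition. Satisfied.
  → Not every requirement is met — no jurisdiction.
The Bryria High Bench:
  (a) The claim is a contract claim, not a property claim — that alternative is enough. Condition met.
  (b) The plaintiff resides in Istmont, which is not Bryria, so one alternative holds. Condition met.
  (c) Every defendant has filed written consent, so one alternative holds. The carve-out does not apply: the claim does not concern real property. Condition met.
  (d) The defendant resides in Istmont, not Bryria; the amount in controversy is 28,500 dollars, below the $29,000 floor; the claim is a contract claim, not a property claim — no alternative holds. Not satisfied.
  → The court lacks jurisdiction.
The Istmont District Court:
  (a) The claim is a contract claim, so one alternative holds. Met.
  (b) The amount in controversy is 28,500 dollars, within the $500,000 ceiling — that alternative is enough. Satisfied.
  (c) The plaintiff resides in Istmont. Satisfied.
  (d) Every defendant has filed written consent, so this disjunct is met. And the carve-out is inapplicable — the claim does not concern real property. Satisfied.
  → The court has jurisdiction.
The Ulrow Regional Court:
  (a) The plaintiff resides in Istmont, which is not Ulrow, so one alternative holds. Condition met.
  (b) The amount in controversy is 28,500 dollars, within the $250,000 ceiling. Satisfied.
  (c) No defendant is a corporation. Condition not met.
  (d) The claim is a contract claim, not a property claim, which satisfies one of the alternatives. Condition met.
  → At least one condition fails; no jurisdiction.
Courts with jurisdiction: the Istmont District Court — 1 in total.

1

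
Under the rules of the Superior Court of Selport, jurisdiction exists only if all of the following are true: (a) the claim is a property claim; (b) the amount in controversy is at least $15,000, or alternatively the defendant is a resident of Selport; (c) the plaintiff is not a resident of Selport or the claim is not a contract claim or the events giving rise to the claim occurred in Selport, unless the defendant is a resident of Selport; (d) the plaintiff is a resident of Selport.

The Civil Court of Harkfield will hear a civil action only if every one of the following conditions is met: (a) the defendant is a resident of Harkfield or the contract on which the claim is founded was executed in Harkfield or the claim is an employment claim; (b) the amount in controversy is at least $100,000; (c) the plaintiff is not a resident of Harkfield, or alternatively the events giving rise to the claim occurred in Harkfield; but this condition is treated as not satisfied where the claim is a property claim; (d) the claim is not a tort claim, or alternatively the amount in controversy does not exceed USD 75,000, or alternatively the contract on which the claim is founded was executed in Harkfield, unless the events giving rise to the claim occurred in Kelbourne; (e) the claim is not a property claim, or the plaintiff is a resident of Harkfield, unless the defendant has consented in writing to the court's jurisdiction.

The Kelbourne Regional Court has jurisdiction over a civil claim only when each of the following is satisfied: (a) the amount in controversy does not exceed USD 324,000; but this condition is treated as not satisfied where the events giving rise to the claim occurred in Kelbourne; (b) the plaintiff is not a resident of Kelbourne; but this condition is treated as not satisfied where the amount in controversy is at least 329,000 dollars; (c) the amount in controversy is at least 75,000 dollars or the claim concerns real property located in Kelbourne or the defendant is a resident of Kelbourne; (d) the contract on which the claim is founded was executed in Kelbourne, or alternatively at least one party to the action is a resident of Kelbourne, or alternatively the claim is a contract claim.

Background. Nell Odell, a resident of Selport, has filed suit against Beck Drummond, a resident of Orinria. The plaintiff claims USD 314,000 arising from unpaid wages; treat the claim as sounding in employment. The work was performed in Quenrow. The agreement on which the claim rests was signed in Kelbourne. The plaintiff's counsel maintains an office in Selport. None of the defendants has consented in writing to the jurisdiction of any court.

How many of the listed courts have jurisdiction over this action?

2

The Superior Court of Selport:
  (a) The claim is an employment claim, not a property claim. Condition not met.
  (b) The amount in controversy is 314,000 dollars, which meets the USD 15,000 floor — that alternative is enough. Condition met.
  (c) The claim is an employment claim, not a contract claim, which satisfies one of the alternatives. Condition met.
  (d) The plaintiff resides in Selport. Satisfied.
  → No jurisdiction.
The Civil Court of Harkfield:
  (a) The claim is an employment claim, which satisfies one of the alternatives. Condition met.
  (b) The amount in controversy is USD 314,000, which meets the USD 100,000 floor. Met.
  (c) The plaintiff resides in Selport, which is not Harkfield, which satisfies one of the alternatives. And the carve-out is inapplicable — the claim is an employment claim, not a property claim. Met.
  (d) The claim is an employment claim, not a tort claim, so this disjunct is met. Satisfied.
  (e) The claim is an employment claim, not a property claim, which satisfies one of the alternatives. Satisfied.
  → Every requirement is satisfied — jurisdiction.
The Kelbourne Regional Court:
  (a) The amount in controversy is 314,000 dollars, within the 324,000 dollars ceiling. And the carve-out is inapplicable — the operative events occurred in Quenrow, not Kelbourne. Met.
  (b) The plaintiff resides in Selport, which is not Kelbourne. The exception is not triggered, since the amount in controversy is $314,000, below the USD 329,000 floor. Satisfied.
  (c) The amount in controversy is USD 314,000, which meets the USD 75,000 floor, so one alternative holds. Satisfied.
  (d) The contract was executed in Kelbourne, so one alternative holds. Met.
  → The court has jurisdiction.
Courts with jurisdiction: the Civil Court of Harkfield, the Kelbourne Regional Court — 2 in total.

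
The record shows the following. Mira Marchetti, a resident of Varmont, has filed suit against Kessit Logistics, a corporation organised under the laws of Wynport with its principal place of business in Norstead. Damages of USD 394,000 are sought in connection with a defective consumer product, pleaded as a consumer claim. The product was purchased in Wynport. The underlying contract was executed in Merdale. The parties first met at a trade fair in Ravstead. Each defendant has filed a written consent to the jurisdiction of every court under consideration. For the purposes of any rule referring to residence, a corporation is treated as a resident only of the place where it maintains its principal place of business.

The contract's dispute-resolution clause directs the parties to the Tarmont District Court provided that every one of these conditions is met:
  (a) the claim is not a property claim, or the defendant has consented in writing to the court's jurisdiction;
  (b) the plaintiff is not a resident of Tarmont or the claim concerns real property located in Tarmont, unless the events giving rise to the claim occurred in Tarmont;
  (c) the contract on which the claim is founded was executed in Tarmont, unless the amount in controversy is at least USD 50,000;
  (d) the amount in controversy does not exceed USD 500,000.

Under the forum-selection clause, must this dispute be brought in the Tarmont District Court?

Yes

The Tarmont District Court:
  (a) The claim is a consumer claim, not a property claim, so this disjunct is met. Satisfied.
  (b) The plaintiff resides in Varmont, which is not Tarmont, which satisfies one of the alternatives. Satisfied.
  (c) The contract was executed in Merdale, not Tarmont. However, the amount in controversy is USD 394,000, which meets the $50,000 floor, so the 'unless' proviso supplies this condition. Satisfied.
  (d) The amount in controversy is $394,000, within the USD 500,000 ceiling. Satisfied.
  → The clause applies.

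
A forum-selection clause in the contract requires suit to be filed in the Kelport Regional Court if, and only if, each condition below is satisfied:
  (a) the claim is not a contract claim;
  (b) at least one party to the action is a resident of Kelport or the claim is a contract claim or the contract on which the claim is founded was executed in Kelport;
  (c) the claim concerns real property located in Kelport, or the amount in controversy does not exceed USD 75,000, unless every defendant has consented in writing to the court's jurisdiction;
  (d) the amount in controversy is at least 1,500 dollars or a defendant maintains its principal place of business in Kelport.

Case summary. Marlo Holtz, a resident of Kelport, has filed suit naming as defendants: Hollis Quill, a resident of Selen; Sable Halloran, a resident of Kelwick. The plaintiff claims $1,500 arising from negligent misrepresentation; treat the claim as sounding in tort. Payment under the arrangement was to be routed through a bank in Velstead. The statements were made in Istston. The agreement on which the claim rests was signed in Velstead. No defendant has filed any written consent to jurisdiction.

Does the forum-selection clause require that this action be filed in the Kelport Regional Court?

The Kelport Regional Court:
  (a) The claim is a tort claim, not a contract claim. Met.
  (b) Marlo Holtz resides in Kelport, so one alternative holds. Satisfied.
  (c) The amount in controversy is 1,500 dollars, within the 75,000 dollars ceiling — that alternative is enough. Met.
  (d) The amount in controversy is 1,500 dollars, which meets the 1,500 dollars floor, which satisfies one of the alternatives. Satisfied.
  → The clause applies.

Yes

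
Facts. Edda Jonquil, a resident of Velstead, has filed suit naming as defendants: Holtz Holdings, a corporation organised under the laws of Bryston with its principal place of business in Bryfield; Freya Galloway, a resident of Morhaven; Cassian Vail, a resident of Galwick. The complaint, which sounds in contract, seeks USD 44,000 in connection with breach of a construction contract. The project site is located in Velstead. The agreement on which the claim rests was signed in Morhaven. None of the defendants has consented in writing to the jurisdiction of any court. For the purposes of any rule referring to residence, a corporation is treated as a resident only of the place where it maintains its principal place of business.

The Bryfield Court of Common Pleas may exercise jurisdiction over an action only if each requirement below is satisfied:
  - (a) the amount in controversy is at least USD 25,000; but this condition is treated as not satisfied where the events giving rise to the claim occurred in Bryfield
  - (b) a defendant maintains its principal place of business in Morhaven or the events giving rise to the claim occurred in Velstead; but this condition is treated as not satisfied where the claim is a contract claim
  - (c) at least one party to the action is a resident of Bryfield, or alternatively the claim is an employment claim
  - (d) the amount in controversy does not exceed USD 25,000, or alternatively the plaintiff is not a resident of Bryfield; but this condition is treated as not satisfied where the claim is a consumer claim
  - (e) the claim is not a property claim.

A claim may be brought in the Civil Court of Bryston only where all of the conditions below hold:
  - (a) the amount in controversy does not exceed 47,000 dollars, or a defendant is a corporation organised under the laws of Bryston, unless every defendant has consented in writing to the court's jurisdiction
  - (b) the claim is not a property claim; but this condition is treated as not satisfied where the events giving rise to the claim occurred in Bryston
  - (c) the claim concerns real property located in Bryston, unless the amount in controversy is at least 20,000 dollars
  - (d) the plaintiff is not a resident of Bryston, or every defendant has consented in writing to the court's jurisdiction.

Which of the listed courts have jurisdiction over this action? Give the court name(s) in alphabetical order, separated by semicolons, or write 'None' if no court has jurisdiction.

the Civil Court of Bryston

The Bryfield Court of Common Pleas:
  (a) The amount in controversy is USD 44,000, which meets the USD 25,000 floor. The carve-out does not apply: the operative events occurred in Velstead, not Bryfield. Condition met.
  (b) The operative events occurred in Velstead, so one alternative holds. However, the claim is a contract claim, which falls within the stated exception and so defeats the condition. Not satisfied.
  (c) Holtz Holdings resides in Bryfield, which satisfies one of the alternatives. Met.
  (d) The plaintiff resides in Velstead, which is not Bryfield, so this disjunct is met. The exception is not triggered, since the claim is a contract claim, not a consumer claim. Satisfied.
  (e) The claim is a contract claim, not a property claim. Condition met.
  → At least one condition fails; no jurisdiction.
The Civil Court of Bryston:
  (a) The amount in controversy is $44,000, within the USD 47,000 ceiling — that alternative is enough. Met.
  (b) The claim is a contract claim, not a property claim. The exception is not triggered, since the operative events occurred in Velstead, not Bryston. Met.
  (c) The claim does not concern real property. However, the amount in controversy is $44,000, which meets the $20,000 floor, so the 'unless' proviso supplies this condition. Satisfied.
  (d) The plaintiff resides in Velstead, which is not Bryston, so one alternative holds. Condition met.
  → All conditions met; jurisdiction exists.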